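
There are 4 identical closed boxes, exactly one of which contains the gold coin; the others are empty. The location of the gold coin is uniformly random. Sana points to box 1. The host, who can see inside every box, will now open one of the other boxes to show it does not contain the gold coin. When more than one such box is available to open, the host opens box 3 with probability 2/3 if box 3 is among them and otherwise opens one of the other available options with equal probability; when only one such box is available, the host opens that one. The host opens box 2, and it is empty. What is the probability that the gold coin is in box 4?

1/3

Condition on the true location of the gold coin.
If it is in box 1 (prior 1/4): box 3 is available but not opened; box 2 gets probability (1 − 2/3)/2 = 1/6; weight (1/4)·(1/6) = 1/24.
If it is in box 2 (prior 1/4): the host opened box 2, so this case is ruled out; weight (1/4)·0 = 0.
If it is in box 3 (prior 1/4): box 3 holds the prize so is unavailable; the host chooses uniformly among the 2 others, probability 1/2; weight (1/4)·(1/2) = 1/8.
If it is in box 4 (prior 1/4): box 3 is available but not opened, probability 1/3; weight (1/4)·(1/3) = 1/12.
The weights sum to 1/4.
So P(the gold coin in box 4 | the host opened box 2) = (1/12) / (1/4) = 1/3.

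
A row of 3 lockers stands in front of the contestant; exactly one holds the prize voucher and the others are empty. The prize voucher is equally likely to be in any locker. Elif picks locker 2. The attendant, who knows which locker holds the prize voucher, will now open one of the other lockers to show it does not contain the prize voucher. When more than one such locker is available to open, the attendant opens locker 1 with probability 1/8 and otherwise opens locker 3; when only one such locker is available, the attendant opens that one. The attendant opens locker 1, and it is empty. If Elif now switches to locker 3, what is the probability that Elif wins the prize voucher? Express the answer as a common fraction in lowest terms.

Condition on the true location of the prize voucher.
If it is in locker 1 (prior 1/3): the attendant opened locker 1, so this case is ruled out; weight (1/3)·0 = 0.
If it is in locker 2 (prior 1/3): locker 1 is available, opened with probability 1/8; weight (1/3)·(1/8) = 1/24.
If it is in locker 3 (prior 1/3): only locker 1 is available, probability 1; weight (1/3)·1 = 1/3.
The weights sum to 3/8.
So P(the prize voucher in locker 3 | the attendant opened locker 1) = (1/3) / (3/8) = 8/9.

8/9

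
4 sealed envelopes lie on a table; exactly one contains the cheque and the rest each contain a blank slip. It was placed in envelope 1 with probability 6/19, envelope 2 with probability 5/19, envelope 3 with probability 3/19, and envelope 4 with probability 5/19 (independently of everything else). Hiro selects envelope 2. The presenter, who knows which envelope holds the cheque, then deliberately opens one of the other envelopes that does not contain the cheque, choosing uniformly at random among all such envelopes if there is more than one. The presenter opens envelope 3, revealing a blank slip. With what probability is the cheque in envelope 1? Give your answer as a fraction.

18/43

Consider each possible location of the cheque in turn.
If it is in envelope 1 (prior 6/19): the presenter has 2 equally likely choices, so probability 1/2; weight (6/19)·(1/2) = 3/19.
If it is in envelope 2 (prior 5/19): the presenter has 3 equally likely choices, so probability 1/3; weight (5/19)·(1/3) = 5/57.
If it is in envelope 3 (prior 3/19): the presenter opened envelope 3, so this case is ruled out; weight (3/19)·0 = 0.
If it is in envelope 4 (prior 5/19): the presenter has 2 equally likely choices, so probability 1/2; weight (5/19)·(1/2) = 5/38.
The weights sum to 43/114.
So P(the cheque in envelope 1 | the presenter opened envelope 3) = (3/19) / (43/114) = 18/43.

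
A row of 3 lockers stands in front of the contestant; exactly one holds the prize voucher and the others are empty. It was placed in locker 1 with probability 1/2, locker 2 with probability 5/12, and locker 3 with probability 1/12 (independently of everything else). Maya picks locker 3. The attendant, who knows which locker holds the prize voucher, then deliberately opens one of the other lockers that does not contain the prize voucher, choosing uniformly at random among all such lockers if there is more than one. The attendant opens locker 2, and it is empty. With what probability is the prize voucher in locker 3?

Apply Bayes' rule, conditioning on where the prize voucher actually is.
If it is in locker 1 (prior 1/2): the attendant has no choice, probability 1; weight (1/2)·1 = 1/2.
If it is in locker 2 (prior 5/12): the attendant opened locker 2, so this case is ruled out; weight (5/12)·0 = 0.
If it is in locker 3 (prior 1/12): the attendant has 2 equally likely choices, so probability 1/2; weight (1/12)·(1/2) = 1/24.
The weights sum to 13/24.
So P(the prize voucher in locker 3 | the attendant opened locker 2) = (1/24) / (13/24) = 1/13.

1/13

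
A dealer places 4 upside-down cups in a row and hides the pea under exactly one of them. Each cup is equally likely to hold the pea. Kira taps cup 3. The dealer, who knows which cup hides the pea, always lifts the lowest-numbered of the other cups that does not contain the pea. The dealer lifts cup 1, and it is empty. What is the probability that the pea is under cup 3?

1/3

Condition on the true location of the pea.
If it is under cup 1 (prior 1/4): the dealer opened cup 1, so this case is ruled out; weight (1/4)·0 = 0.
If it is under any of cups 2, 3, and 4 (prior 1/4 each): cup 1 is the lowest-numbered option available, probability 1; weight (1/4)·1 = 1/4 each.
The weights sum to 3/4.
So P(the pea under cup 3 | the dealer opened cup 1) = (1/4) / (3/4) = 1/3.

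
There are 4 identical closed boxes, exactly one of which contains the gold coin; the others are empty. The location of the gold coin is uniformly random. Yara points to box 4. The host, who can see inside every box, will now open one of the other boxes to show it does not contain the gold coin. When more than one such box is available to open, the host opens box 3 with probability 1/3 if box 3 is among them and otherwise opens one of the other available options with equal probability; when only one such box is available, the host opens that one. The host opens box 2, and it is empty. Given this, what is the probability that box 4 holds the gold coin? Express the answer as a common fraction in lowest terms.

2/9

Consider each possible location of the gold coin in turn.
If it is in box 1 (prior 1/4): box 3 is available but not opened, probability 2/3; weight (1/4)·(2/3) = 1/6.
If it is in box 2 (prior 1/4): the host opened box 2, so this case is ruled out; weight (1/4)·0 = 0.
If it is in box 3 (prior 1/4): box 3 holds the prize so is unavailable; the host chooses uniformly among the 2 others, probability 1/2; weight (1/4)·(1/2) = 1/8.
If it is in box 4 (prior 1/4): box 3 is available but not opened; box 2 gets probability (1 − 1/3)/2 = 1/3; weight (1/4)·(1/3) = 1/12.
The weights sum to 3/8.
So P(the gold coin in box 4 | the host opened box 2) = (1/12) / (3/8) = 2/9.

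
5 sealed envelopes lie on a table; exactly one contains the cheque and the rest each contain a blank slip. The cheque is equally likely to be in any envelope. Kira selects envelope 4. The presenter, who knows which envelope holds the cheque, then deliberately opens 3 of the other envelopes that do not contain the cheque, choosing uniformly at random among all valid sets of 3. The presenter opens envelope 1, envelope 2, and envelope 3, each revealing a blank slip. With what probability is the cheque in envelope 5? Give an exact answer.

Condition on the true location of the cheque.
If it is in any of envelopes 1, 2, and 3 (prior 1/5 each): that envelope was opened and seen not to hold the prize — ruled out; weight (1/5)·0 = 0 each.
If it is in envelope 4 (prior 1/5): the presenter has 4 equally likely choices, so probability 1/4; weight (1/5)·(1/4) = 1/20.
If it is in envelope 5 (prior 1/5): the presenter has no choice, probability 1; weight (1/5)·1 = 1/5.
The weights sum to 1/4.
So P(the cheque in envelope 5 | the presenter opened envelope 1, envelope 2, and envelope 3) = (1/5) / (1/4) = 4/5.

4/5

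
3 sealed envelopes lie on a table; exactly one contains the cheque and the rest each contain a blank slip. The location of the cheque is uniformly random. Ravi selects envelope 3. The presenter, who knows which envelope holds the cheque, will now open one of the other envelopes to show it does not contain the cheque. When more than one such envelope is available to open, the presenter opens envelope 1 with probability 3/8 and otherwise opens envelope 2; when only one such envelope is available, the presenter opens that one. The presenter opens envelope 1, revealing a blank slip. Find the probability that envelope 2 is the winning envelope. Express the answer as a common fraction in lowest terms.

8/11

Apply Bayes' rule, conditioning on where the cheque actually is.
If it is in envelope 1 (prior 1/3): the presenter opened envelope 1, so this case is ruled out; weight (1/3)·0 = 0.
If it is in envelope 2 (prior 1/3): only envelope 1 is available, probability 1; weight (1/3)·1 = 1/3.
If it is in envelope 3 (prior 1/3): envelope 1 is available, opened with probability 3/8; weight (1/3)·(3/8) = 1/8.
The weights sum to 11/24.
So P(the cheque in envelope 2 | the presenter opened envelope 1) = (1/3) / (11/24) = 8/11.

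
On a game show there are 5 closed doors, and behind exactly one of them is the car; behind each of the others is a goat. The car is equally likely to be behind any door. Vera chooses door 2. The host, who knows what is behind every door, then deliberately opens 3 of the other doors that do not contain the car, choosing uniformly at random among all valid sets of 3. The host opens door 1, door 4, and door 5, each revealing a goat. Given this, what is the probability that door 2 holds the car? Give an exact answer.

1/5

Condition on the true location of the car.
If it is behind any of doors 1, 4, and 5 (prior 1/5 each): that door was opened and seen not to hold the prize — ruled out; weight (1/5)·0 = 0 each.
If it is behind door 2 (prior 1/5): the host has 4 equally likely choices, so probability 1/4; weight (1/5)·(1/4) = 1/20.
If it is behind door 3 (prior 1/5): the host has no choice, probability 1; weight (1/5)·1 = 1/5.
The weights sum to 1/4.
So P(the car behind door 2 | the host opened door 1, door 4, and door 5) = (1/20) / (1/4) = 1/5.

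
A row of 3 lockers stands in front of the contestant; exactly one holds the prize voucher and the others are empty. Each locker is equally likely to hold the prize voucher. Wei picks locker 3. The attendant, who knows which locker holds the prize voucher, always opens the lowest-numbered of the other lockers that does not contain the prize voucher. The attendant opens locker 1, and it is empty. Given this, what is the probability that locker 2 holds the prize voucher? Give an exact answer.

Consider each possible location of the prize voucher in turn.
If it is in locker 1 (prior 1/3): the attendant opened locker 1, so this case is ruled out; weight (1/3)·0 = 0.
If it is in either of lockers 2 and 3 (prior 1/3 each): locker 1 is the lowest-numbered option available, probability 1; weight (1/3)·1 = 1/3 each.
The weights sum to 2/3.
So P(the prize voucher in locker 2 | the attendant opened locker 1) = (1/3) / (2/3) = 1/2.

1/2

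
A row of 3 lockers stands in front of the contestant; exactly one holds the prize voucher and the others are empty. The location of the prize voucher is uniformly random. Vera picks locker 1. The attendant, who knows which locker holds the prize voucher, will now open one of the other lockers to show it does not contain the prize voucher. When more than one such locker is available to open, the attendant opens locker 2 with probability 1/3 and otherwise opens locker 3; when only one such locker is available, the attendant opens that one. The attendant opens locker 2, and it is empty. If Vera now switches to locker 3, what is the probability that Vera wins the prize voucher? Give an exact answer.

Condition on the true location of the prize voucher.
If it is in locker 1 (prior 1/3): locker 2 is available, opened with probability 1/3; weight (1/3)·(1/3) = 1/9.
If it is in locker 2 (prior 1/3): the attendant opened locker 2, so this case is ruled out; weight (1/3)·0 = 0.
If it is in locker 3 (prior 1/3): only locker 2 is available, probability 1; weight (1/3)·1 = 1/3.
The weights sum to 4/9.
So P(the prize voucher in locker 3 | the attendant opened locker 2) = (1/3) / (4/9) = 3/4.

3/4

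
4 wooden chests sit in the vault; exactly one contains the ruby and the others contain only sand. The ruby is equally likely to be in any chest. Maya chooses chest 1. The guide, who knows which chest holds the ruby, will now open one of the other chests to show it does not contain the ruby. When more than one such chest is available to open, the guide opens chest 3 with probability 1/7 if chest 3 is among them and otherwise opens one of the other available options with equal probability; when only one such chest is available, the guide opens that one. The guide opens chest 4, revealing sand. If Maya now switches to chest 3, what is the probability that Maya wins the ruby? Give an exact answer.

7/25

Apply Bayes' rule, conditioning on where the ruby actually is.
If it is in chest 1 (prior 1/4): chest 3 is available but not opened; chest 4 gets probability (1 − 1/7)/2 = 3/7; weight (1/4)·(3/7) = 3/28.
If it is in chest 2 (prior 1/4): chest 3 is available but not opened, probability 6/7; weight (1/4)·(6/7) = 3/14.
If it is in chest 3 (prior 1/4): chest 3 holds the prize so is unavailable; the guide chooses uniformly among the 2 others, probability 1/2; weight (1/4)·(1/2) = 1/8.
If it is in chest 4 (prior 1/4): the guide opened chest 4, so this case is ruled out; weight (1/4)·0 = 0.
The weights sum to 25/56.
So P(the ruby in chest 3 | the guide opened chest 4) = (1/8) / (25/56) = 7/25.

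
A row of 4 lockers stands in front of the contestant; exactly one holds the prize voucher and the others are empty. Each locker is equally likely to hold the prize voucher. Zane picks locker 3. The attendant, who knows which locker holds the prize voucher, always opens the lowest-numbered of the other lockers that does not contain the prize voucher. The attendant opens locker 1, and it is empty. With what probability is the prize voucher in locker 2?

Apply Bayes' rule, conditioning on where the prize voucher actually is.
If it is in locker 1 (prior 1/4): the attendant opened locker 1, so this case is ruled out; weight (1/4)·0 = 0.
If it is in any of lockers 2, 3, and 4 (prior 1/4 each): locker 1 is the lowest-numbered option available, probability 1; weight (1/4)·1 = 1/4 each.
The weights sum to 3/4.
So P(the prize voucher in locker 2 | the attendant opened locker 1) = (1/4) / (3/4) = 1/3.

1/3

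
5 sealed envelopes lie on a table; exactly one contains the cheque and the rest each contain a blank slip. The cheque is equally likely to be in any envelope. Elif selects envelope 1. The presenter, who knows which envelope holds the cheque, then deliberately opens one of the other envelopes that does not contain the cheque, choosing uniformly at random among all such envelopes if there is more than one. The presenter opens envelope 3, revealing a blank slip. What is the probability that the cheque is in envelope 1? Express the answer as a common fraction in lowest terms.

Apply Bayes' rule, conditioning on where the cheque actually is.
If it is in envelope 1 (prior 1/5): the presenter has 4 equally likely choices, so probability 1/4; weight (1/5)·(1/4) = 1/20.
If it is in any of envelopes 2, 4, and 5 (prior 1/5 each): the presenter has 3 equally likely choices, so probability 1/3; weight (1/5)·(1/3) = 1/15 each.
If it is in envelope 3 (prior 1/5): the presenter opened envelope 3, so this case is ruled out; weight (1/5)·0 = 0.
The weights sum to 1/4.
So P(the cheque in envelope 1 | the presenter opened envelope 3) = (1/20) / (1/4) = 1/5.

1/5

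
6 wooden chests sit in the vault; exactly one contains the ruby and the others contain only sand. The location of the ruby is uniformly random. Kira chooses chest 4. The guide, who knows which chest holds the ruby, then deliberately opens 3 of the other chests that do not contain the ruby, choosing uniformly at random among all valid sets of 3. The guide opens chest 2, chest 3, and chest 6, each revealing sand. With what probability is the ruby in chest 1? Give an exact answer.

5/12

Condition on the true location of the ruby.
If it is in either of chests 1 and 5 (prior 1/6 each): the guide has 4 equally likely choices, so probability 1/4; weight (1/6)·(1/4) = 1/24 each.
If it is in any of chests 2, 3, and 6 (prior 1/6 each): that chest was opened and seen not to hold the prize — ruled out; weight (1/6)·0 = 0 each.
If it is in chest 4 (prior 1/6): the guide has 10 equally likely choices, so probability 1/10; weight (1/6)·(1/10) = 1/60.
The weights sum to 1/10.
So P(the ruby in chest 1 | the guide opened chest 2, chest 3, and chest 6) = (1/24) / (1/10) = 5/12.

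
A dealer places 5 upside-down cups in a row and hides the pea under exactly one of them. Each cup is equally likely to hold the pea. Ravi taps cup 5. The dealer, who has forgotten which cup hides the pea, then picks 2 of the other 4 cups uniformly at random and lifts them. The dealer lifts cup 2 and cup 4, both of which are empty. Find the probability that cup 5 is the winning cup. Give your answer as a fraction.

Condition on the true location of the pea.
If it is under any of cups 1, 3, and 5 (prior 1/5 each): the dealer picks exactly this set with probability 1/6 regardless, and none is the prize; weight (1/5)·(1/6) = 1/30 each.
If it is under either of cups 2 and 4 (prior 1/5 each): that cup was opened and seen not to hold the prize — ruled out; weight (1/5)·0 = 0 each.
The weights sum to 1/10.
So P(the pea under cup 5 | the dealer opened cup 2 and cup 4) = (1/30) / (1/10) = 1/3.

1/3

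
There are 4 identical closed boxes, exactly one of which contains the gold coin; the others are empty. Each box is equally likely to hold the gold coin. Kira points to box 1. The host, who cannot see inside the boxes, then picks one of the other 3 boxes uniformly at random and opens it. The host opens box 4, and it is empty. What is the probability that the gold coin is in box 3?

Because the host chose which box to open without knowing where the gold coin is, the choice is independent of the prize location. Learning that box 4 does not hold the gold coin simply rules out that one location and leaves the remaining 3 boxes still equally likely by symmetry.
So P(the gold coin in box 3) = 1/3.

1/3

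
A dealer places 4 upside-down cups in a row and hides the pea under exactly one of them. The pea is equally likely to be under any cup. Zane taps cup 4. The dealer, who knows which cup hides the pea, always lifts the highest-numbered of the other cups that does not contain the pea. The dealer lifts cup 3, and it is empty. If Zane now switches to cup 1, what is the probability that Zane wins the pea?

1/3

Condition on the true location of the pea.
If it is under any of cups 1, 2, and 4 (prior 1/4 each): cup 3 is the highest-numbered option available, probability 1; weight (1/4)·1 = 1/4 each.
If it is under cup 3 (prior 1/4): the dealer opened cup 3, so this case is ruled out; weight (1/4)·0 = 0.
The weights sum to 3/4.
So P(the pea under cup 1 | the dealer opened cup 3) = (1/4) / (3/4) = 1/3.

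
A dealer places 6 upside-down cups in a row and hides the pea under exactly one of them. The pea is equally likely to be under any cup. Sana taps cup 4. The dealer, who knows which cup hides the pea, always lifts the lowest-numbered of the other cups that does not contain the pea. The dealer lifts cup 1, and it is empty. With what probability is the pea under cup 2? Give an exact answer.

1/5

Apply Bayes' rule, conditioning on where the pea actually is.
If it is under cup 1 (prior 1/6): the dealer opened cup 1, so this case is ruled out; weight (1/6)·0 = 0.
If it is under any of cups 2, 3, 4, 5, and 6 (prior 1/6 each): cup 1 is the lowest-numbered option available, probability 1; weight (1/6)·1 = 1/6 each.
The weights sum to 5/6.
So P(the pea under cup 2 | the dealer opened cup 1) = (1/6) / (5/6) = 1/5.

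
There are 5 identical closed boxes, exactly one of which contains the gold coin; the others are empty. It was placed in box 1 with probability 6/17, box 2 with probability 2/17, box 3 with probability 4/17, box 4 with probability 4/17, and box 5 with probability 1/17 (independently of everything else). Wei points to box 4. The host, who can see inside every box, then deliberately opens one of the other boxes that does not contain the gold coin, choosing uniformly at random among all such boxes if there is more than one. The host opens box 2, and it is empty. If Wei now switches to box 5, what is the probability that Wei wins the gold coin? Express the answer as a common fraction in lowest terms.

1/14

Consider each possible location of the gold coin in turn.
If it is in box 1 (prior 6/17): the host has 3 equally likely choices, so probability 1/3; weight (6/17)·(1/3) = 2/17.
If it is in box 2 (prior 2/17): the host opened box 2, so this case is ruled out; weight (2/17)·0 = 0.
If it is in box 3 (prior 4/17): the host has 3 equally likely choices, so probability 1/3; weight (4/17)·(1/3) = 4/51.
If it is in box 4 (prior 4/17): the host has 4 equally likely choices, so probability 1/4; weight (4/17)·(1/4) = 1/17.
If it is in box 5 (prior 1/17): the host has 3 equally likely choices, so probability 1/3; weight (1/17)·(1/3) = 1/51.
The weights sum to 14/51.
So P(the gold coin in box 5 | the host opened box 2) = (1/51) / (14/51) = 1/14.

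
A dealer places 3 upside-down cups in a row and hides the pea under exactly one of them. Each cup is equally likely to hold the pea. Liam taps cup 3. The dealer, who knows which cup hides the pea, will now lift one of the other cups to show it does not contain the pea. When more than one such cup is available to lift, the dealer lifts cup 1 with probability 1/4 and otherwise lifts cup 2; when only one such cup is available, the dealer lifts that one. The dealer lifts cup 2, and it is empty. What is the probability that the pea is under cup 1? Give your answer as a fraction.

4/7

Condition on the true location of the pea.
If it is under cup 1 (prior 1/3): only cup 2 is available, probability 1; weight (1/3)·1 = 1/3.
If it is under cup 2 (prior 1/3): the dealer opened cup 2, so this case is ruled out; weight (1/3)·0 = 0.
If it is under cup 3 (prior 1/3): cup 1 is available but not opened, probability 3/4; weight (1/3)·(3/4) = 1/4.
The weights sum to 7/12.
So P(the pea under cup 1 | the dealer opened cup 2) = (1/3) / (7/12) = 4/7.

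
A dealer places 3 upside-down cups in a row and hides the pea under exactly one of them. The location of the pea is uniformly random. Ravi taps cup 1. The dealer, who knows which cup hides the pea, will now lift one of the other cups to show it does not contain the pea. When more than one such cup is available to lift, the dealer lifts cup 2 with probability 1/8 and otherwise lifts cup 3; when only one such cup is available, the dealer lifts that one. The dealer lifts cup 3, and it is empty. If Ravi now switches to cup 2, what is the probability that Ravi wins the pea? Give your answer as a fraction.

8/15

Consider each possible location of the pea in turn.
If it is under cup 1 (prior 1/3): cup 2 is available but not opened, probability 7/8; weight (1/3)·(7/8) = 7/24.
If it is under cup 2 (prior 1/3): only cup 3 is available, probability 1; weight (1/3)·1 = 1/3.
If it is under cup 3 (prior 1/3): the dealer opened cup 3, so this case is ruled out; weight (1/3)·0 = 0.
The weights sum to 5/8.
So P(the pea under cup 2 | the dealer opened cup 3) = (1/3) / (5/8) = 8/15.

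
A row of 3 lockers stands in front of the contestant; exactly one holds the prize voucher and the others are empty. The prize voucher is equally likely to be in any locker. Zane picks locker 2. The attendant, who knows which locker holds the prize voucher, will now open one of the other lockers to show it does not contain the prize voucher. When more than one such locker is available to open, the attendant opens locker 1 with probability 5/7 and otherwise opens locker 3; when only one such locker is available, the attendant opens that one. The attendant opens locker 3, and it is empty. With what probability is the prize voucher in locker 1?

7/9

Condition on the true location of the prize voucher.
If it is in locker 1 (prior 1/3): only locker 3 is available, probability 1; weight (1/3)·1 = 1/3.
If it is in locker 2 (prior 1/3): locker 1 is available but not opened, probability 2/7; weight (1/3)·(2/7) = 2/21.
If it is in locker 3 (prior 1/3): the attendant opened locker 3, so this case is ruled out; weight (1/3)·0 = 0.
The weights sum to 3/7.
So P(the prize voucher in locker 1 | the attendant opened locker 3) = (1/3) / (3/7) = 7/9.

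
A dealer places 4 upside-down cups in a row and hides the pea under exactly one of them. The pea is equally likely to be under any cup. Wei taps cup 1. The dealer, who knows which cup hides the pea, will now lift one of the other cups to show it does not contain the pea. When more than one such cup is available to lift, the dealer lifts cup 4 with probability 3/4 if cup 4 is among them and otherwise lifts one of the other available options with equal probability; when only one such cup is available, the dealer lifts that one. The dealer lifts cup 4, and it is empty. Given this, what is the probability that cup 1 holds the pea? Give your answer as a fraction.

Consider each possible location of the pea in turn.
If it is under any of cups 1, 2, and 3 (prior 1/4 each): cup 4 is available, opened with probability 3/4; weight (1/4)·(3/4) = 3/16 each.
If it is under cup 4 (prior 1/4): the dealer opened cup 4, so this case is ruled out; weight (1/4)·0 = 0.
The weights sum to 9/16.
So P(the pea under cup 1 | the dealer opened cup 4) = (3/16) / (9/16) = 1/3.

1/3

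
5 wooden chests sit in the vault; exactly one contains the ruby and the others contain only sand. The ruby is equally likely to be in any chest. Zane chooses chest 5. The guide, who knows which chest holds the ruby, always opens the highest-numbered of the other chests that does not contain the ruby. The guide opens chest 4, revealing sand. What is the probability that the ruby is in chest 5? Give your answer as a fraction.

1/4

Apply Bayes' rule, conditioning on where the ruby actually is.
If it is in any of chests 1, 2, 3, and 5 (prior 1/5 each): chest 4 is the highest-numbered option available, probability 1; weight (1/5)·1 = 1/5 each.
If it is in chest 4 (prior 1/5): the guide opened chest 4, so this case is ruled out; weight (1/5)·0 = 0.
The weights sum to 4/5.
So P(the ruby in chest 5 | the guide opened chest 4) = (1/5) / (4/5) = 1/4.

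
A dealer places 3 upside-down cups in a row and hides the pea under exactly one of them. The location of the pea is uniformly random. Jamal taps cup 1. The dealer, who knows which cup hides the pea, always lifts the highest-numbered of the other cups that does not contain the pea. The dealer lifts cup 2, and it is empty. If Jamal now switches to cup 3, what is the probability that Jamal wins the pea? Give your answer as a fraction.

1

Consider each possible location of the pea in turn.
If it is under cup 1 (prior 1/3): the dealer would have opened cup 3 instead, probability 0; weight (1/3)·0 = 0.
If it is under cup 2 (prior 1/3): the dealer opened cup 2, so this case is ruled out; weight (1/3)·0 = 0.
If it is under cup 3 (prior 1/3): cup 2 is the highest-numbered option available, probability 1; weight (1/3)·1 = 1/3.
The weights sum to 1/3.
So P(the pea under cup 3 | the dealer opened cup 2) = (1/3) / (1/3) = 1.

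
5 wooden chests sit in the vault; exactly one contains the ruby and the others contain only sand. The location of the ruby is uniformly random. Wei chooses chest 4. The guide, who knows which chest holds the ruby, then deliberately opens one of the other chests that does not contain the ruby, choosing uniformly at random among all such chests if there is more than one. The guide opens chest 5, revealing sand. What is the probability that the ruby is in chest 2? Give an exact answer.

4/15

Apply Bayes' rule, conditioning on where the ruby actually is.
If it is in any of chests 1, 2, and 3 (prior 1/5 each): the guide has 3 equally likely choices, so probability 1/3; weight (1/5)·(1/3) = 1/15 each.
If it is in chest 4 (prior 1/5): the guide has 4 equally likely choices, so probability 1/4; weight (1/5)·(1/4) = 1/20.
If it is in chest 5 (prior 1/5): the guide opened chest 5, so this case is ruled out; weight (1/5)·0 = 0.
The weights sum to 1/4.
So P(the ruby in chest 2 | the guide opened chest 5) = (1/15) / (1/4) = 4/15.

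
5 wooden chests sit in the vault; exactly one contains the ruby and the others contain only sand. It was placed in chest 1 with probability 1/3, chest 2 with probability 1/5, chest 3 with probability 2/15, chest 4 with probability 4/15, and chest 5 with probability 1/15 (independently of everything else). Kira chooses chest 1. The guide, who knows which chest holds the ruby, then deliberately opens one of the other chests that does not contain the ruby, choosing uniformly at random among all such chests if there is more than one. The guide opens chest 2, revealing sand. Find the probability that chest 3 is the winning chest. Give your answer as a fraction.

Apply Bayes' rule, conditioning on where the ruby actually is.
If it is in chest 1 (prior 1/3): the guide has 4 equally likely choices, so probability 1/4; weight (1/3)·(1/4) = 1/12.
If it is in chest 2 (prior 1/5): the guide opened chest 2, so this case is ruled out; weight (1/5)·0 = 0.
If it is in chest 3 (prior 2/15): the guide has 3 equally likely choices, so probability 1/3; weight (2/15)·(1/3) = 2/45.
If it is in chest 4 (prior 4/15): the guide has 3 equally likely choices, so probability 1/3; weight (4/15)·(1/3) = 4/45.
If it is in chest 5 (prior 1/15): the guide has 3 equally likely choices, so probability 1/3; weight (1/15)·(1/3) = 1/45.
The weights sum to 43/180.
So P(the ruby in chest 3 | the guide opened chest 2) = (2/45) / (43/180) = 8/43.

8/43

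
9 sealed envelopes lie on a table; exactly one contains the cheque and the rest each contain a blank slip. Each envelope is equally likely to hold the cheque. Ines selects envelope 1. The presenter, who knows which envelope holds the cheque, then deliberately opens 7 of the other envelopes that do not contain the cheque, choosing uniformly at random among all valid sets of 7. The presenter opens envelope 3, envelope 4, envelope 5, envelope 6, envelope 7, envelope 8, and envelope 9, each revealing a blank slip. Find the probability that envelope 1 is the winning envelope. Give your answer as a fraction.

1/9

Condition on the true location of the cheque.
If it is in envelope 1 (prior 1/9): the presenter has 8 equally likely choices, so probability 1/8; weight (1/9)·(1/8) = 1/72.
If it is in envelope 2 (prior 1/9): the presenter has no choice, probability 1; weight (1/9)·1 = 1/9.
If it is in any of envelopes 3, 4, 5, 6, 7, 8, and 9 (prior 1/9 each): that envelope was opened and seen not to hold the prize — ruled out; weight (1/9)·0 = 0 each.
The weights sum to 1/8.
So P(the cheque in envelope 1 | the presenter opened envelope 3, envelope 4, envelope 5, envelope 6, envelope 7, envelope 8, and envelope 9) = (1/72) / (1/8) = 1/9.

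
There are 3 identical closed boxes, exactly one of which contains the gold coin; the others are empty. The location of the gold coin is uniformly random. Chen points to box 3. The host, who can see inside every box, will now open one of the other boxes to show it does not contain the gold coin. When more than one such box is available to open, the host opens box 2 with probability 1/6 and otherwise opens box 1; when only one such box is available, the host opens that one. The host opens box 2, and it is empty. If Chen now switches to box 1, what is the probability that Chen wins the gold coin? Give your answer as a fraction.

6/7

Apply Bayes' rule, conditioning on where the gold coin actually is.
If it is in box 1 (prior 1/3): only box 2 is available, probability 1; weight (1/3)·1 = 1/3.
If it is in box 2 (prior 1/3): the host opened box 2, so this case is ruled out; weight (1/3)·0 = 0.
If it is in box 3 (prior 1/3): box 2 is available, opened with probability 1/6; weight (1/3)·(1/6) = 1/18.
The weights sum to 7/18.
So P(the gold coin in box 1 | the host opened box 2) = (1/3) / (7/18) = 6/7.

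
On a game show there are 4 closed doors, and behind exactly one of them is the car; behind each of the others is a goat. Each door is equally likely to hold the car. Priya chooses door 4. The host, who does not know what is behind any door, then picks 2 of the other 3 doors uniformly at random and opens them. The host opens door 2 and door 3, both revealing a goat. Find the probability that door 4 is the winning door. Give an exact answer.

Because the host chose which doors to open without knowing where the car is, the choice is independent of the prize location. Learning that none of the 2 opened doors holds the car simply rules out those 2 locations and leaves the remaining 2 doors still equally likely by symmetry.
So P(the car behind door 4) = 1/2.

1/2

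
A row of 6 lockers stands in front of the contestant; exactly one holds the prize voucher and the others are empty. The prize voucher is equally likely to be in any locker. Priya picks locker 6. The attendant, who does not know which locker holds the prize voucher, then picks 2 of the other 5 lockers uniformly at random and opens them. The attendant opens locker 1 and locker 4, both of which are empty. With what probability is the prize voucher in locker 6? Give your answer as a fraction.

Condition on the true location of the prize voucher.
If it is in either of lockers 1 and 4 (prior 1/6 each): that locker was opened and seen not to hold the prize — ruled out; weight (1/6)·0 = 0 each.
If it is in any of lockers 2, 3, 5, and 6 (prior 1/6 each): the attendant picks exactly this set with probability 1/10 regardless, and none is the prize; weight (1/6)·(1/10) = 1/60 each.
The weights sum to 1/15.
So P(the prize voucher in locker 6 | the attendant opened locker 1 and locker 4) = (1/60) / (1/15) = 1/4.

1/4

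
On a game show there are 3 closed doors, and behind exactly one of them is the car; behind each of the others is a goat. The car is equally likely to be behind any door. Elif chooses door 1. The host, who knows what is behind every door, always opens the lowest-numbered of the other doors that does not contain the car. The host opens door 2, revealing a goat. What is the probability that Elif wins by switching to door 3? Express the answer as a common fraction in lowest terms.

Apply Bayes' rule, conditioning on where the car actually is.
If it is behind either of doors 1 and 3 (prior 1/3 each): door 2 is the lowest-numbered option available, probability 1; weight (1/3)·1 = 1/3 each.
If it is behind door 2 (prior 1/3): the host opened door 2, so this case is ruled out; weight (1/3)·0 = 0.
The weights sum to 2/3.
So P(the car behind door 3 | the host opened door 2) = (1/3) / (2/3) = 1/2.

1/2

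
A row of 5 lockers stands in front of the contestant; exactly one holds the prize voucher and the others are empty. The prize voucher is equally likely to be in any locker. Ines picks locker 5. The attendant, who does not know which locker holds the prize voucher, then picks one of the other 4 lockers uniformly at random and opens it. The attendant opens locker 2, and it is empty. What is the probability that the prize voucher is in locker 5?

1/4

Consider each possible location of the prize voucher in turn.
If it is in any of lockers 1, 3, 4, and 5 (prior 1/5 each): the attendant picks locker 2 with probability 1/4 regardless, and it is not the prize; weight (1/5)·(1/4) = 1/20 each.
If it is in locker 2 (prior 1/5): the attendant opened locker 2, so this case is ruled out; weight (1/5)·0 = 0.
The weights sum to 1/5.
So P(the prize voucher in locker 5 | the attendant opened locker 2) = (1/20) / (1/5) = 1/4.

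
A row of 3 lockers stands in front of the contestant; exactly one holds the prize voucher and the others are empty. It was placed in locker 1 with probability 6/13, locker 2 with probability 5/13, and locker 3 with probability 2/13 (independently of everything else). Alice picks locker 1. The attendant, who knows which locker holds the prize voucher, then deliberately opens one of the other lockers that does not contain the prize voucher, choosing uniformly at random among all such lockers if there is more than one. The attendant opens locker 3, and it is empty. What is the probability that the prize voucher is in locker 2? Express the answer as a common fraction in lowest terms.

Condition on the true location of the prize voucher.
If it is in locker 1 (prior 6/13): the attendant has 2 equally likely choices, so probability 1/2; weight (6/13)·(1/2) = 3/13.
If it is in locker 2 (prior 5/13): the attendant has no choice, probability 1; weight (5/13)·1 = 5/13.
If it is in locker 3 (prior 2/13): the attendant opened locker 3, so this case is ruled out; weight (2/13)·0 = 0.
The weights sum to 8/13.
So P(the prize voucher in locker 2 | the attendant opened locker 3) = (5/13) / (8/13) = 5/8.

5/8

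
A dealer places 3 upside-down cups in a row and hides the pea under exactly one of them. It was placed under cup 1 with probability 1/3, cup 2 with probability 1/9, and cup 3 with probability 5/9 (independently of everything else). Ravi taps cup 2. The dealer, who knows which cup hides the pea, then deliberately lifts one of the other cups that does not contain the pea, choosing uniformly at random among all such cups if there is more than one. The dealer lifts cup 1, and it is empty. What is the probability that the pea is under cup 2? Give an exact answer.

Apply Bayes' rule, conditioning on where the pea actually is.
If it is under cup 1 (prior 1/3): the dealer opened cup 1, so this case is ruled out; weight (1/3)·0 = 0.
If it is under cup 2 (prior 1/9): the dealer has 2 equally likely choices, so probability 1/2; weight (1/9)·(1/2) = 1/18.
If it is under cup 3 (prior 5/9): the dealer has no choice, probability 1; weight (5/9)·1 = 5/9.
The weights sum to 11/18.
So P(the pea under cup 2 | the dealer opened cup 1) = (1/18) / (11/18) = 1/11.

1/11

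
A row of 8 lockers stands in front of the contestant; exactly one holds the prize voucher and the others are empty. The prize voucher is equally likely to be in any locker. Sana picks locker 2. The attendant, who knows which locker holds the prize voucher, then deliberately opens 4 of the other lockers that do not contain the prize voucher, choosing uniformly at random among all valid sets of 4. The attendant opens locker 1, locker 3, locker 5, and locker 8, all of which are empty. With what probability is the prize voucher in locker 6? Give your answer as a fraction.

7/24

Consider each possible location of the prize voucher in turn.
If it is in any of lockers 1, 3, 5, and 8 (prior 1/8 each): that locker was opened and seen not to hold the prize — ruled out; weight (1/8)·0 = 0 each.
If it is in locker 2 (prior 1/8): the attendant has 35 equally likely choices, so probability 1/35; weight (1/8)·(1/35) = 1/280.
If it is in any of lockers 4, 6, and 7 (prior 1/8 each): the attendant has 15 equally likely choices, so probability 1/15; weight (1/8)·(1/15) = 1/120 each.
The weights sum to 1/35.
So P(the prize voucher in locker 6 | the attendant opened locker 1, locker 3, locker 5, and locker 8) = (1/120) / (1/35) = 7/24.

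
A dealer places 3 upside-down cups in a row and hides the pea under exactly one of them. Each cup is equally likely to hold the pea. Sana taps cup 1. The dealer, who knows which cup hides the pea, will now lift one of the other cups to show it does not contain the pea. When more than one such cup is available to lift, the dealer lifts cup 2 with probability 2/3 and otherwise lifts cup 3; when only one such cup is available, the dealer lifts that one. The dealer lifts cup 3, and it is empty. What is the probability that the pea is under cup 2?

Consider each possible location of the pea in turn.
If it is under cup 1 (prior 1/3): cup 2 is available but not opened, probability 1/3; weight (1/3)·(1/3) = 1/9.
If it is under cup 2 (prior 1/3): only cup 3 is available, probability 1; weight (1/3)·1 = 1/3.
If it is under cup 3 (prior 1/3): the dealer opened cup 3, so this case is ruled out; weight (1/3)·0 = 0.
The weights sum to 4/9.
So P(the pea under cup 2 | the dealer opened cup 3) = (1/3) / (4/9) = 3/4.

3/4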